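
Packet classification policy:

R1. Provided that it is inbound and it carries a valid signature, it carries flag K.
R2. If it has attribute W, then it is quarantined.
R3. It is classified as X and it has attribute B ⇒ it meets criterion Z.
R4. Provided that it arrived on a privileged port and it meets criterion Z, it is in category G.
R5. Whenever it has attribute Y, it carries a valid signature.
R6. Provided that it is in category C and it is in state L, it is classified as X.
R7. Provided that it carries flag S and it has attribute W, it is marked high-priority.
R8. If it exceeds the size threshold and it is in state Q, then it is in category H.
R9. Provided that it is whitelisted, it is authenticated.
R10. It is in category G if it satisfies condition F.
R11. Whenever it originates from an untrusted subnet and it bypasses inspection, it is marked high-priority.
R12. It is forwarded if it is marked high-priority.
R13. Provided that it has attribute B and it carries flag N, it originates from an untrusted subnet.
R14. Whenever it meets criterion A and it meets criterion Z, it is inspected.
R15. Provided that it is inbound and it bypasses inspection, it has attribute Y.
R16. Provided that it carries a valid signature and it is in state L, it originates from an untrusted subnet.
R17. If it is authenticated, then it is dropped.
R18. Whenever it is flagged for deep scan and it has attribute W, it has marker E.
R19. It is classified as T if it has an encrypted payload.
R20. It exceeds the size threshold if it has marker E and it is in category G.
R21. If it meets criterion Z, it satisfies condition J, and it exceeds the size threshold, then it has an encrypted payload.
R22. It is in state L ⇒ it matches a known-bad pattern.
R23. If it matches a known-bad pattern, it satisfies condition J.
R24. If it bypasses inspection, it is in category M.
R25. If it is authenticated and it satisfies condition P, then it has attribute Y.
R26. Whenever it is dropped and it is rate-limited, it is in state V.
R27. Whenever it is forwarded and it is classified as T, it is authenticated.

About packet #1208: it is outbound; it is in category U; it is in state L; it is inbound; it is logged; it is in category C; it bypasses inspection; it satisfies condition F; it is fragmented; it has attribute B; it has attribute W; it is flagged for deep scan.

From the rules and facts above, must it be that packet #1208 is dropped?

Yes

By R6 (it is in category C, it is in state L): it is classified as X.
By R10 (it satisfies condition F): it is in category G.
By R15 (it is inbound, it bypasses inspection): it has attribute Y.
By R18 (it is flagged for deep scan, it has attribute W): it has marker E.
By R20 (it has marker E, it is in category G): it exceeds the size threshold.
By R22 (it is in state L): it matches a known-bad pattern.
By R23 (it matches a known-bad pattern): it satisfies condition J.
By R3 (it is classified as X, it has attribute B): it meets criterion Z.
By R5 (it has attribute Y): it carries a valid signature.
By R16 (it carries a valid signature, it is in state L): it originates from an untrusted subnet.
By R21 (it meets criterion Z, it satisfies condition J, it exceeds the size threshold): it has an encrypted payload.
By R11 (it originates from an untrusted subnet, it bypasses inspection): it is marked high-priority.
By R12 (it is marked high-priority): it is forwarded.
By R19 (it has an encrypted payload): it is classified as T.
By R27 (it is forwarded, it is classified as T): it is authenticated.
By R17 (it is authenticated): it is dropped.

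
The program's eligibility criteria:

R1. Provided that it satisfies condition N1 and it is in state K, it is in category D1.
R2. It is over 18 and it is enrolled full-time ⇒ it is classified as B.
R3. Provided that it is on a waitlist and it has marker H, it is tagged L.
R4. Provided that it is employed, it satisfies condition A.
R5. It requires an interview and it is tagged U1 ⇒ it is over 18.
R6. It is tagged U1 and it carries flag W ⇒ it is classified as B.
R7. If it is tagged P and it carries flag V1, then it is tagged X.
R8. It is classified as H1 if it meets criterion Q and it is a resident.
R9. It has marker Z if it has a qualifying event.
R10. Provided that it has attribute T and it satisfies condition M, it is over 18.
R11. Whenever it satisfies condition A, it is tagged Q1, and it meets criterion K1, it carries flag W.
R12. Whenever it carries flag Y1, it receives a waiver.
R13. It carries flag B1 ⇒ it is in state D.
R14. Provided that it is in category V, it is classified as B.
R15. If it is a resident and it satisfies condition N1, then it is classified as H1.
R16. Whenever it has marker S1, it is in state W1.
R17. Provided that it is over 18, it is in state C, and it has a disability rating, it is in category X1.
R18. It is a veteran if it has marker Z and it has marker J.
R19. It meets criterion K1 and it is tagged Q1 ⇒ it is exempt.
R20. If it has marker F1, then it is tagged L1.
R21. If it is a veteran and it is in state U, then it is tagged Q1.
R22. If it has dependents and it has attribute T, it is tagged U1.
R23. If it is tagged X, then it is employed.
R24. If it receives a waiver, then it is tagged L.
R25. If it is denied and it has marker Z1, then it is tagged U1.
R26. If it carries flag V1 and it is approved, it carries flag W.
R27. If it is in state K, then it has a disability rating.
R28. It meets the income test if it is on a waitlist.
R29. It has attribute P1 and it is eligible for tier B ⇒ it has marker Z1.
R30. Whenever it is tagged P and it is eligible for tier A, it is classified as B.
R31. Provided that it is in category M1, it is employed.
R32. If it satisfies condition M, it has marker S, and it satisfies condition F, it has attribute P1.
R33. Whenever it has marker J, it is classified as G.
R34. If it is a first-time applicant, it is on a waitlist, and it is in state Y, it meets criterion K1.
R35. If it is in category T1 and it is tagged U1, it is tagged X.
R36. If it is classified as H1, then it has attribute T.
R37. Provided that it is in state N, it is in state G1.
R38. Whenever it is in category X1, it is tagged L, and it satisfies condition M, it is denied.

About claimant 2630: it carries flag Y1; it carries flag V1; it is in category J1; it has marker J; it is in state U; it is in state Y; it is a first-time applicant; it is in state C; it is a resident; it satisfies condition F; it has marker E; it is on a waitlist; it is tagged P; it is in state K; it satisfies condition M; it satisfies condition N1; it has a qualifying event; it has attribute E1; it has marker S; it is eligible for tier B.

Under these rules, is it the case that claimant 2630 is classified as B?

Yes

By R7 (it is tagged P, it carries flag V1): it is tagged X.
By R9 (it has a qualifying event): it has marker Z.
By R12 (it carries flag Y1): it receives a waiver.
By R15 (it is a resident, it satisfies condition N1): it is classified as H1.
By R18 (it has marker Z, it has marker J): it is a veteran.
By R21 (it is a veteran, it is in state U): it is tagged Q1.
By R23 (it is tagged X): it is employed.
By R24 (it receives a waiver): it is tagged L.
By R27 (it is in state K): it has a disability rating.
By R32 (it satisfies condition M, it has marker S, it satisfies condition F): it has attribute P1.
By R34 (it is a first-time applicant, it is on a waitlist, it is in state Y): it meets criterion K1.
By R36 (it is classified as H1): it has attribute T.
By R4 (it is employed): it satisfies condition A.
By R10 (it has attribute T, it satisfies condition M): it is over 18.
By R11 (it satisfies condition A, it is tagged Q1, it meets criterion K1): it carries flag W.
By R17 (it is over 18, it is in state C, it has a disability rating): it is in category X1.
By R29 (it has attribute P1, it is eligible for tier B): it has marker Z1.
By R38 (it is in category X1, it is tagged L, it satisfies condition M): it is denied.
By R25 (it is denied, it has marker Z1): it is tagged U1.
By R6 (it is tagged U1, it carries flag W): it is classified as B.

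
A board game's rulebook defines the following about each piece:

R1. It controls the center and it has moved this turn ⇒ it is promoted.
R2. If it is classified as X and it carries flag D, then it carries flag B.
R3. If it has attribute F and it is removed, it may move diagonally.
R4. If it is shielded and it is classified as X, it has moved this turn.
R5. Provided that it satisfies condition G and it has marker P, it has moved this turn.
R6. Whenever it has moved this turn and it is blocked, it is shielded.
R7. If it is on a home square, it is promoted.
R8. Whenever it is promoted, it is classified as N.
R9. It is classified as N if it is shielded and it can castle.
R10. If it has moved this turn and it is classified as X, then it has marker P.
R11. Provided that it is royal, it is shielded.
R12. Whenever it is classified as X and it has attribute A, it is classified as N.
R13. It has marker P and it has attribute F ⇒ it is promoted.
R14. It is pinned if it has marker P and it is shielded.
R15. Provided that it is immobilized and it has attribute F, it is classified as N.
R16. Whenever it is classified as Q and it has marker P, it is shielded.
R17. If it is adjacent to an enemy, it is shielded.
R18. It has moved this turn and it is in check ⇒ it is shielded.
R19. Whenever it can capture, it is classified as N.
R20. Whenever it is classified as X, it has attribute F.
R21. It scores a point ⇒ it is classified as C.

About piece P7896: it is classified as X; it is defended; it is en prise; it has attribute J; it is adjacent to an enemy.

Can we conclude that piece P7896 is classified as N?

By R17 (it is adjacent to an enemy): it is shielded.
By R20 (it is classified as X): it has attribute F.
By R4 (it is shielded, it is classified as X): it has moved this turn.
By R10 (it has moved this turn, it is classified as X): it has marker P.
By R13 (it has marker P, it has attribute F): it is promoted.
By R8 (it is promoted): it is classified as N.

Yes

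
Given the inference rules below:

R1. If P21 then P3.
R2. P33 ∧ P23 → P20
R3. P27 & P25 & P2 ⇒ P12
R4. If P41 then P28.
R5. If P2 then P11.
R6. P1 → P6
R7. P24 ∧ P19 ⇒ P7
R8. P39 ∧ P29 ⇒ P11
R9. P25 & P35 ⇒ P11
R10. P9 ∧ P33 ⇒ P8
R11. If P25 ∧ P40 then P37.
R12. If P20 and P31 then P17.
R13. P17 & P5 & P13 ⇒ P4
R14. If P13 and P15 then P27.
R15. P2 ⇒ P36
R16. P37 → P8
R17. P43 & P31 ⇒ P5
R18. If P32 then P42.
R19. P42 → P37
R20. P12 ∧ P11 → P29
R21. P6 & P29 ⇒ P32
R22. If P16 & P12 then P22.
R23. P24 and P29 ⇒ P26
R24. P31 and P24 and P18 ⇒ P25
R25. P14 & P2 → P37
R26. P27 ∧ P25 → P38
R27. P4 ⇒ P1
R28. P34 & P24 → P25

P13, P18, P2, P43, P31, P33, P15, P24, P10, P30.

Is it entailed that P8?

No

Forward chaining from the given facts derives: P11, P27, P36, P5, P25, P38, P12, P29, P26.
Rules concluding P8: R10 needs P9; R16 needs P37 — none of these are established.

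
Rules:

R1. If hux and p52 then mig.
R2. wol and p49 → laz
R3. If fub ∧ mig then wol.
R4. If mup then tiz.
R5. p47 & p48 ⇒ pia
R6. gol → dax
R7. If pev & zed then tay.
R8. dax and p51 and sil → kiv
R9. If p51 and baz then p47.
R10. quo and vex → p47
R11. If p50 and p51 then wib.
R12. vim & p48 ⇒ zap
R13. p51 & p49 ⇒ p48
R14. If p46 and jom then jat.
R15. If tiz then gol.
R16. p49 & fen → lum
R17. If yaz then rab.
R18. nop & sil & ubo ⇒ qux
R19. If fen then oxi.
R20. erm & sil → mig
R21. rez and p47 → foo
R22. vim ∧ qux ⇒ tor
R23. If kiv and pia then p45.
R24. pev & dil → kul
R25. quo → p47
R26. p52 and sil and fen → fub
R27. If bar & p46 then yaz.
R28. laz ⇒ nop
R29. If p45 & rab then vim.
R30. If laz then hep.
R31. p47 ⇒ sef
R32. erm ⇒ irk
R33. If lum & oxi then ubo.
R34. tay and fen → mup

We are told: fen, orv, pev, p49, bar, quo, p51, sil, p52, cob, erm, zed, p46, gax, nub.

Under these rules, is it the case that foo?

Forward chaining from the given facts derives: tay, p48, lum, oxi, mig, p47, fub, yaz, sef, irk, ubo, mup, wol, tiz, pia, gol, rab, laz, dax, kiv, p45, nop, vim, hep, zap, qux, tor.
The only rule concluding foo is R21, which needs rez; that is never established.

No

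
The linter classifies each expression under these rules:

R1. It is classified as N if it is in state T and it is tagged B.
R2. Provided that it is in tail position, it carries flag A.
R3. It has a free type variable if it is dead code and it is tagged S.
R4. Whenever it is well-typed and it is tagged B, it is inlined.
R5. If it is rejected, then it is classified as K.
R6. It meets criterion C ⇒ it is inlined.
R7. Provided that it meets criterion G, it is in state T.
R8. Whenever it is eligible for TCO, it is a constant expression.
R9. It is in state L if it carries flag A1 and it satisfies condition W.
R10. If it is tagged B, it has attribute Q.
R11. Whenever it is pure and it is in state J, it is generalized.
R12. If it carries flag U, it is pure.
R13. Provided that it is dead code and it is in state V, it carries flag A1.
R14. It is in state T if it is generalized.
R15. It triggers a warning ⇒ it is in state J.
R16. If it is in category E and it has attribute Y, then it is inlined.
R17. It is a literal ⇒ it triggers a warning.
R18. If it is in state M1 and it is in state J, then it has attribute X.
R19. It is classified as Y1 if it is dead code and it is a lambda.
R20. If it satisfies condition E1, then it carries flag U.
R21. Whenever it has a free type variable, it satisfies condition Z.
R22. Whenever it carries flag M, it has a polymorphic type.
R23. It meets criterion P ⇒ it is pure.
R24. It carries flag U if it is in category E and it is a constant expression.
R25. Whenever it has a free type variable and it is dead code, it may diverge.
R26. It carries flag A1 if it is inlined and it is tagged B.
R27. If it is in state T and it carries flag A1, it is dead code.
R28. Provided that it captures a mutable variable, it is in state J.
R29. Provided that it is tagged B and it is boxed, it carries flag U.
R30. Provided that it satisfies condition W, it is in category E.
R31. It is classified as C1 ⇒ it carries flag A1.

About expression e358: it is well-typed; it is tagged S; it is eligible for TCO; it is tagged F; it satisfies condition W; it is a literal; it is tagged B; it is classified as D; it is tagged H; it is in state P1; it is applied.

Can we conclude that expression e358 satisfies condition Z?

Yes

By R4 (it is well-typed, it is tagged B): it is inlined.
By R8 (it is eligible for TCO): it is a constant expression.
By R17 (it is a literal): it triggers a warning.
By R26 (it is inlined, it is tagged B): it carries flag A1.
By R30 (it satisfies condition W): it is in category E.
By R15 (it triggers a warning): it is in state J.
By R24 (it is in category E, it is a constant expression): it carries flag U.
By R12 (it carries flag U): it is pure.
By R11 (it is pure, it is in state J): it is generalized.
By R14 (it is generalized): it is in state T.
By R27 (it is in state T, it carries flag A1): it is dead code.
By R3 (it is dead code, it is tagged S): it has a free type variable.
By R21 (it has a free type variable): it satisfies condition Z.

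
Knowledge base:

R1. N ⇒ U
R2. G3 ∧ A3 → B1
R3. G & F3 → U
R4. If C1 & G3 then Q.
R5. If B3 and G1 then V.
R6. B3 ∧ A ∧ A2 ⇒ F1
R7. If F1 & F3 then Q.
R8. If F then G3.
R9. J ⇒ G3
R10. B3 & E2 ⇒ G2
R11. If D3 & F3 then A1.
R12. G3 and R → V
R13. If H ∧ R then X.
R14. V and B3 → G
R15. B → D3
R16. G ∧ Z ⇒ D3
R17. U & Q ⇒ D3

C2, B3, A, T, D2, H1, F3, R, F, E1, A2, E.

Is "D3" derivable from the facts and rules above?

F1  (by R6: B3, A, A2)
Q  (by R7: F1, F3)
G3  (by R8: F)
V  (by R12: G3, R)
G  (by R14: V, B3)
U  (by R3: G, F3)
D3  (by R17: U, Q)

Yes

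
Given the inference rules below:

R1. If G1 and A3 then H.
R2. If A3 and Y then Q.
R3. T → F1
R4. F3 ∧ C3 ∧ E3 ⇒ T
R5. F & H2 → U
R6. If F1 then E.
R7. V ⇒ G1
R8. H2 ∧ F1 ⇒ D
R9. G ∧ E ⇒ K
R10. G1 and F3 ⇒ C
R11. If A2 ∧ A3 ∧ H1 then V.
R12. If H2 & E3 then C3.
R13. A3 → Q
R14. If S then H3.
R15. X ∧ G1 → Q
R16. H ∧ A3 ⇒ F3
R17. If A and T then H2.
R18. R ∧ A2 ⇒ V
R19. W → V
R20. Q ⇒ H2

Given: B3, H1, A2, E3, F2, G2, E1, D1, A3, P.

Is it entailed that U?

Forward chaining from the given facts derives: V, Q, H2, G1, C3, H, F3, T, C, F1, E, D.
The only rule concluding U is R5, which needs F; that is never established.

No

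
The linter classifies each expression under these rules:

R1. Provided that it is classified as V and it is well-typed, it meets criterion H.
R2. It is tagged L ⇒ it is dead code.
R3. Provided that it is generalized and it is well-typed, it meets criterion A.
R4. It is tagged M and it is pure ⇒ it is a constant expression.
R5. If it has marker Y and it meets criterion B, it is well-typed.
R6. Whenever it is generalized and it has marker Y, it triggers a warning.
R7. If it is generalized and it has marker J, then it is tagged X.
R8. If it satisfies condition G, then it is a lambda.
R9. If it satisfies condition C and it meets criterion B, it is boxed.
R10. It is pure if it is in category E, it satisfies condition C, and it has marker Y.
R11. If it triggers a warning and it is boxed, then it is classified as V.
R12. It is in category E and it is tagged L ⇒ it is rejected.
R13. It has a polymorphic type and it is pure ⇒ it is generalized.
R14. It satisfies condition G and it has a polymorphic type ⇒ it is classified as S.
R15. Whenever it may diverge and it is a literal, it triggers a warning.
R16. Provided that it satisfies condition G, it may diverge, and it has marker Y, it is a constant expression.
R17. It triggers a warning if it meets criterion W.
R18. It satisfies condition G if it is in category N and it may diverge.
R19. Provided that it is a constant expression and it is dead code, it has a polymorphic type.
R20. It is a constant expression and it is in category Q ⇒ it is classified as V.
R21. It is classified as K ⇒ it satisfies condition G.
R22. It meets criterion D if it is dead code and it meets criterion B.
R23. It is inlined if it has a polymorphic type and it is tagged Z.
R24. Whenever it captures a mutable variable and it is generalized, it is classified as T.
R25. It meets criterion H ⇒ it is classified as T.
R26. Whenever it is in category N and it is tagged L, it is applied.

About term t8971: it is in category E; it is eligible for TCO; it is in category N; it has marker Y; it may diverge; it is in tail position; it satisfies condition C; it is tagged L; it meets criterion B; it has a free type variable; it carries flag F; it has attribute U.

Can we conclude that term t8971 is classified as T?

Yes

By R2 (it is tagged L): it is dead code.
By R5 (it has marker Y, it meets criterion B): it is well-typed.
By R9 (it satisfies condition C, it meets criterion B): it is boxed.
By R10 (it is in category E, it satisfies condition C, it has marker Y): it is pure.
By R18 (it is in category N, it may diverge): it satisfies condition G.
By R16 (it satisfies condition G, it may diverge, it has marker Y): it is a constant expression.
By R19 (it is a constant expression, it is dead code): it has a polymorphic type.
By R13 (it has a polymorphic type, it is pure): it is generalized.
By R6 (it is generalized, it has marker Y): it triggers a warning.
By R11 (it triggers a warning, it is boxed): it is classified as V.
By R1 (it is classified as V, it is well-typed): it meets criterion H.
By R25 (it meets criterion H): it is classified as T.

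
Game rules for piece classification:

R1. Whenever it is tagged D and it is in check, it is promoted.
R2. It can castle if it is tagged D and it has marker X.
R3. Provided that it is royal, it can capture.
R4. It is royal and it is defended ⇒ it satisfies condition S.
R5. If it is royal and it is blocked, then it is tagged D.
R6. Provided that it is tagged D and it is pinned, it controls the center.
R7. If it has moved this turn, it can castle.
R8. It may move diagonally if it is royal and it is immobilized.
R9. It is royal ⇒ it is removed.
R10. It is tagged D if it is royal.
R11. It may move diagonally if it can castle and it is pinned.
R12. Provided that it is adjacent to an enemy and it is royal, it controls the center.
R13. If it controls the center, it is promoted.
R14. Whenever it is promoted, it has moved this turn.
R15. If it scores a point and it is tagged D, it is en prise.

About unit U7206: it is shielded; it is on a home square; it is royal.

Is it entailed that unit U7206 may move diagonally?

No

Forward chaining from the given facts derives: can capture, is removed, is tagged D.
Rules concluding "it may move diagonally": R8 needs "it is immobilized"; R11 needs "it can castle" — none of these are established.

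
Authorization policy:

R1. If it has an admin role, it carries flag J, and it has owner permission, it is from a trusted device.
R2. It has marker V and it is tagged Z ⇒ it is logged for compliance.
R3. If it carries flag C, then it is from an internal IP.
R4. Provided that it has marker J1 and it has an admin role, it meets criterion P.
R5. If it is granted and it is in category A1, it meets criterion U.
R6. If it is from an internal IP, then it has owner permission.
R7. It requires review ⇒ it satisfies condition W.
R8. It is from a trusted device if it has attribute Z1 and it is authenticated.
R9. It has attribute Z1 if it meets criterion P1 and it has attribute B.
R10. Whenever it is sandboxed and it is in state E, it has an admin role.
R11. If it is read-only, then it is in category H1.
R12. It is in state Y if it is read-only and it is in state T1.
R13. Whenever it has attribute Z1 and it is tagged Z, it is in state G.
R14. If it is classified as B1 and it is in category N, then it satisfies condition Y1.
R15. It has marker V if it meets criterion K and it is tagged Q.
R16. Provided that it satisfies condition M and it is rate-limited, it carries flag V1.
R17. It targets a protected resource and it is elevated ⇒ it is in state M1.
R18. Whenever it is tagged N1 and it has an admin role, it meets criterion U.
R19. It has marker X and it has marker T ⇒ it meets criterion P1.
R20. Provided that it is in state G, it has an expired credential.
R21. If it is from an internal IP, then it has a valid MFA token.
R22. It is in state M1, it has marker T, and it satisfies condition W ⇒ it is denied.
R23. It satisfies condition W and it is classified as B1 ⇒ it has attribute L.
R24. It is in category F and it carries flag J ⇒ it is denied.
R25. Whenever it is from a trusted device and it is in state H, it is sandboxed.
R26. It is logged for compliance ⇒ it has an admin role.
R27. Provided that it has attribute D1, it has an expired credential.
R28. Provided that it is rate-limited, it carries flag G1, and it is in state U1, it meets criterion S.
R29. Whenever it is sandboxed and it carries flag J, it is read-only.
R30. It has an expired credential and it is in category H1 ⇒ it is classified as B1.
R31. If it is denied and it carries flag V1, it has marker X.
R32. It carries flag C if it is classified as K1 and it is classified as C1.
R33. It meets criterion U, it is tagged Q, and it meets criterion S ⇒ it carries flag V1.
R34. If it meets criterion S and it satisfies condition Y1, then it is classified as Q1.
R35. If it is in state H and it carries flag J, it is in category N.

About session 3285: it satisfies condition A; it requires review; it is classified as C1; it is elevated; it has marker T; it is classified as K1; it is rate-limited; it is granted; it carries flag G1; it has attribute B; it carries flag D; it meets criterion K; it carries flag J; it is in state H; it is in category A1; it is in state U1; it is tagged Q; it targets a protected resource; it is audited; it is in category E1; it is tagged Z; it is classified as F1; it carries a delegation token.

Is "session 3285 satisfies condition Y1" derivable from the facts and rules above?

By R5 (it is granted, it is in category A1): it meets criterion U.
By R7 (it requires review): it satisfies condition W.
By R15 (it meets criterion K, it is tagged Q): it has marker V.
By R17 (it targets a protected resource, it is elevated): it is in state M1.
By R22 (it is in state M1, it has marker T, it satisfies condition W): it is denied.
By R28 (it is rate-limited, it carries flag G1, it is in state U1): it meets criterion S.
By R32 (it is classified as K1, it is classified as C1): it carries flag C.
By R33 (it meets criterion U, it is tagged Q, it meets criterion S): it carries flag V1.
By R35 (it is in state H, it carries flag J): it is in category N.
By R2 (it has marker V, it is tagged Z): it is logged for compliance.
By R3 (it carries flag C): it is from an internal IP.
By R6 (it is from an internal IP): it has owner permission.
By R26 (it is logged for compliance): it has an admin role.
By R31 (it is denied, it carries flag V1): it has marker X.
By R1 (it has an admin role, it carries flag J, it has owner permission): it is from a trusted device.
By R19 (it has marker X, it has marker T): it meets criterion P1.
By R25 (it is from a trusted device, it is in state H): it is sandboxed.
By R29 (it is sandboxed, it carries flag J): it is read-only.
By R9 (it meets criterion P1, it has attribute B): it has attribute Z1.
By R11 (it is read-only): it is in category H1.
By R13 (it has attribute Z1, it is tagged Z): it is in state G.
By R20 (it is in state G): it has an expired credential.
By R30 (it has an expired credential, it is in category H1): it is classified as B1.
By R14 (it is classified as B1, it is in category N): it satisfies condition Y1.

Yes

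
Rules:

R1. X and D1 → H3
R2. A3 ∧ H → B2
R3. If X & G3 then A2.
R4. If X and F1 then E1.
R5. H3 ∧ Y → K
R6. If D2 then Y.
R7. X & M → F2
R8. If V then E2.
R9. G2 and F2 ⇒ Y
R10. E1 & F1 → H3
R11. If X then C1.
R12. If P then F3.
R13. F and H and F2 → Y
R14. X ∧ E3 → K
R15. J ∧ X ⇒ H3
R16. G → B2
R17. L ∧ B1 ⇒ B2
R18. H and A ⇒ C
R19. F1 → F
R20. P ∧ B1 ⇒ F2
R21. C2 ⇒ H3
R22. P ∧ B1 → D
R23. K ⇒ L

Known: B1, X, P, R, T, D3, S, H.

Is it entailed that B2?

Forward chaining from the given facts derives: C1, F3, F2, D.
Rules concluding B2: R2 needs A3; R16 needs G; R17 needs L — none of these are established.

No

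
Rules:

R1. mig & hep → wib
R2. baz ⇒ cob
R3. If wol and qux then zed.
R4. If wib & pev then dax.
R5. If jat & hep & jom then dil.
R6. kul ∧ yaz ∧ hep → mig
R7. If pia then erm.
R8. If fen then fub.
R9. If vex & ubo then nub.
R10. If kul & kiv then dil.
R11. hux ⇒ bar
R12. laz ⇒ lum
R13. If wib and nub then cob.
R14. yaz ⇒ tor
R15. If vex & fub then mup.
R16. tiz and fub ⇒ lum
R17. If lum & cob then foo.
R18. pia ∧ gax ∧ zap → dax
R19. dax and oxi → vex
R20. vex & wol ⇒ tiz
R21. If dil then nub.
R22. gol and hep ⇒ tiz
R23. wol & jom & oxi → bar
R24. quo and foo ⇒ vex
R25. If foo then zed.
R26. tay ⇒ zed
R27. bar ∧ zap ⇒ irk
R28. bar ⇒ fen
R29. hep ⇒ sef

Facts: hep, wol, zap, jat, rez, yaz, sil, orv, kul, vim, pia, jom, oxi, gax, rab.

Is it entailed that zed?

dil  (by R5: jat, hep, jom)
mig  (by R6: kul, yaz, hep)
dax  (by R18: pia, gax, zap)
vex  (by R19: dax, oxi)
tiz  (by R20: vex, wol)
nub  (by R21: dil)
bar  (by R23: wol, jom, oxi)
fen  (by R28: bar)
wib  (by R1: mig, hep)
fub  (by R8: fen)
cob  (by R13: wib, nub)
lum  (by R16: tiz, fub)
foo  (by R17: lum, cob)
zed  (by R25: foo)

Yes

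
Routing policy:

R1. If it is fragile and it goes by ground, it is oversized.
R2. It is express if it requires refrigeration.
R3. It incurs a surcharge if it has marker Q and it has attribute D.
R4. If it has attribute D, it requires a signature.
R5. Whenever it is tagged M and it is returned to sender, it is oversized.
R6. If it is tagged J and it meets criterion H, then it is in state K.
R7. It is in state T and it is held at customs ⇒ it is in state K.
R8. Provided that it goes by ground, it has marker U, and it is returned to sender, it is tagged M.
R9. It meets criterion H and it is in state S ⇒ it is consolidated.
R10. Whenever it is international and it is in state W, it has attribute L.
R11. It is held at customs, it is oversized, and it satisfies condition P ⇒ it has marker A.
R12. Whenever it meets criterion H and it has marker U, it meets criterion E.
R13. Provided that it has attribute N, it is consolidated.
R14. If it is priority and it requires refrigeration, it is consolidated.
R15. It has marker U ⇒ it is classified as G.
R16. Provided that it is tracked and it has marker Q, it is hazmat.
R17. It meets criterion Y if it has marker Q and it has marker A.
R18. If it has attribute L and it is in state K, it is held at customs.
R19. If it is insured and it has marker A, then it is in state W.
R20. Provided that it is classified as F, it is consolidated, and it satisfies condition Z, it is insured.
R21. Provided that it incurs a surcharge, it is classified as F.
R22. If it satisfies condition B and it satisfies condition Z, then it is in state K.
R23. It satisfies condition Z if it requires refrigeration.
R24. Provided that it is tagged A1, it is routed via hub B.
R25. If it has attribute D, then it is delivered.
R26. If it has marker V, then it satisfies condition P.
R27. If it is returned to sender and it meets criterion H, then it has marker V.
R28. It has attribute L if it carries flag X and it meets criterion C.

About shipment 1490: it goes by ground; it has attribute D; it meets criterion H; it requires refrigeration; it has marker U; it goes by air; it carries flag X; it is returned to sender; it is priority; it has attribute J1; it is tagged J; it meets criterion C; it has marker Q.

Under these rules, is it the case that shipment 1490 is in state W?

By R3 (it has marker Q, it has attribute D): it incurs a surcharge.
By R6 (it is tagged J, it meets criterion H): it is in state K.
By R8 (it goes by ground, it has marker U, it is returned to sender): it is tagged M.
By R14 (it is priority, it requires refrigeration): it is consolidated.
By R21 (it incurs a surcharge): it is classified as F.
By R23 (it requires refrigeration): it satisfies condition Z.
By R27 (it is returned to sender, it meets criterion H): it has marker V.
By R28 (it carries flag X, it meets criterion C): it has attribute L.
By R5 (it is tagged M, it is returned to sender): it is oversized.
By R18 (it has attribute L, it is in state K): it is held at customs.
By R20 (it is classified as F, it is consolidated, it satisfies condition Z): it is insured.
By R26 (it has marker V): it satisfies condition P.
By R11 (it is held at customs, it is oversized, it satisfies condition P): it has marker A.
By R19 (it is insured, it has marker A): it is in state W.

Yes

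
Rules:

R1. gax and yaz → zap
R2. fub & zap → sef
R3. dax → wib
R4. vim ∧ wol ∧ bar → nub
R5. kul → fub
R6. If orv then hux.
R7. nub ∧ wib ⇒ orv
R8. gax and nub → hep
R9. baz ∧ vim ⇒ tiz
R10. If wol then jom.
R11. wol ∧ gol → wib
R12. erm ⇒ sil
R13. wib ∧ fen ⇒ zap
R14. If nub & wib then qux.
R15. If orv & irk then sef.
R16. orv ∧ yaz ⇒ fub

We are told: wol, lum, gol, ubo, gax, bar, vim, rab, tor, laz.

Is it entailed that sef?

No

Forward chaining from the given facts derives: nub, hep, jom, wib, qux, orv, hux.
Rules concluding sef: R2 needs fub; R15 needs irk — none of these are established.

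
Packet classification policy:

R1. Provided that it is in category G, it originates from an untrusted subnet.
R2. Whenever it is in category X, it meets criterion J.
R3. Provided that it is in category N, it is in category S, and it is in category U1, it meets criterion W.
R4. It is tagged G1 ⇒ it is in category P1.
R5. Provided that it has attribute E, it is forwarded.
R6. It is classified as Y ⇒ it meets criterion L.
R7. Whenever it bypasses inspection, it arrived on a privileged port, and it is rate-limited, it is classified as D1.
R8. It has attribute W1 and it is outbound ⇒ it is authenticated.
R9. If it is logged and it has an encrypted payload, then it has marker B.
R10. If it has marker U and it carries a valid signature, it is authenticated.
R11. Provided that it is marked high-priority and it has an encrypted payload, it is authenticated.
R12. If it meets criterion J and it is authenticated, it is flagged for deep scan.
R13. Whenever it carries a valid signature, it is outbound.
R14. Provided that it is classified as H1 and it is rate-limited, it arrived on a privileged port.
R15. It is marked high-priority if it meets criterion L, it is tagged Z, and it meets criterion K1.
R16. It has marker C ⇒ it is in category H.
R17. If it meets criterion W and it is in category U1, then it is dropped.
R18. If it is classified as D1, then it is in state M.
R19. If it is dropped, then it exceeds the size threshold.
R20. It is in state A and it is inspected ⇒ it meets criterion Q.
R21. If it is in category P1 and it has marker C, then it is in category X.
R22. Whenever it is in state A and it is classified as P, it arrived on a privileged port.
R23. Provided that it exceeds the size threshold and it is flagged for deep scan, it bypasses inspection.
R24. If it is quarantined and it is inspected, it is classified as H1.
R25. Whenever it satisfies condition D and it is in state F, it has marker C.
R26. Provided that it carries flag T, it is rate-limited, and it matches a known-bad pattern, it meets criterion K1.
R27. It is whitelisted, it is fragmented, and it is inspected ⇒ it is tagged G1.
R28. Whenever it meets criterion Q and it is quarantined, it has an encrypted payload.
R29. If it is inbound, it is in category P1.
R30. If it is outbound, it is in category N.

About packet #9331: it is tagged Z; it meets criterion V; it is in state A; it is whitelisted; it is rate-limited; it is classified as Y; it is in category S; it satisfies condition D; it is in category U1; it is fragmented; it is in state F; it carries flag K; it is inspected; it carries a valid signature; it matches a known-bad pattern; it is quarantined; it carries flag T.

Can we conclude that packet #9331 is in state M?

By R6 (it is classified as Y): it meets criterion L.
By R13 (it carries a valid signature): it is outbound.
By R20 (it is in state A, it is inspected): it meets criterion Q.
By R24 (it is quarantined, it is inspected): it is classified as H1.
By R25 (it satisfies condition D, it is in state F): it has marker C.
By R26 (it carries flag T, it is rate-limited, it matches a known-bad pattern): it meets criterion K1.
By R27 (it is whitelisted, it is fragmented, it is inspected): it is tagged G1.
By R28 (it meets criterion Q, it is quarantined): it has an encrypted payload.
By R30 (it is outbound): it is in category N.
By R3 (it is in category N, it is in category S, it is in category U1): it meets criterion W.
By R4 (it is tagged G1): it is in category P1.
By R14 (it is classified as H1, it is rate-limited): it arrived on a privileged port.
By R15 (it meets criterion L, it is tagged Z, it meets criterion K1): it is marked high-priority.
By R17 (it meets criterion W, it is in category U1): it is dropped.
By R19 (it is dropped): it exceeds the size threshold.
By R21 (it is in category P1, it has marker C): it is in category X.
By R2 (it is in category X): it meets criterion J.
By R11 (it is marked high-priority, it has an encrypted payload): it is authenticated.
By R12 (it meets criterion J, it is authenticated): it is flagged for deep scan.
By R23 (it exceeds the size threshold, it is flagged for deep scan): it bypasses inspection.
By R7 (it bypasses inspection, it arrived on a privileged port, it is rate-limited): it is classified as D1.
By R18 (it is classified as D1): it is in state M.

Yes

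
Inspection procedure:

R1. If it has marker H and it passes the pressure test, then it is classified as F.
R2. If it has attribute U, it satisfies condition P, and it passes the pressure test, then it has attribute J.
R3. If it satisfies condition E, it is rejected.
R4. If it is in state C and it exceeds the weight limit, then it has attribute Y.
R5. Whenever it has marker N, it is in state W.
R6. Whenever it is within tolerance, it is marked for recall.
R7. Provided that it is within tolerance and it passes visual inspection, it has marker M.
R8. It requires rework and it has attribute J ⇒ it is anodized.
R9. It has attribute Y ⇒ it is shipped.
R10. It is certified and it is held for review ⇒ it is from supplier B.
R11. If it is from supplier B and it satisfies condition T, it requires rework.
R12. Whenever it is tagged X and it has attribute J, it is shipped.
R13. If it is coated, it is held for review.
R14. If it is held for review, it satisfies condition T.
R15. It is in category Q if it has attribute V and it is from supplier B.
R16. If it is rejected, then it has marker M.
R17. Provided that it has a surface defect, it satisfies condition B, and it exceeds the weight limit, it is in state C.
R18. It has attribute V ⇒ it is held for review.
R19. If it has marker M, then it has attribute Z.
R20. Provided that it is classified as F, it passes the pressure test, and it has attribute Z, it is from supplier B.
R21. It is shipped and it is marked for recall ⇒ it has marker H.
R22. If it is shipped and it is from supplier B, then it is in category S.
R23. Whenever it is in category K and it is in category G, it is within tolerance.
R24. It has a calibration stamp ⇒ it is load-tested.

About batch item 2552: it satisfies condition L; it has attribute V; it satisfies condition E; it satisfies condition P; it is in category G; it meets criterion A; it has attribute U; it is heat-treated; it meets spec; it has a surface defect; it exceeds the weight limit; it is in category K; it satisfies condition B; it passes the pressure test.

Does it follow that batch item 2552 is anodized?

By R2 (it has attribute U, it satisfies condition P, it passes the pressure test): it has attribute J.
By R3 (it satisfies condition E): it is rejected.
By R16 (it is rejected): it has marker M.
By R17 (it has a surface defect, it satisfies condition B, it exceeds the weight limit): it is in state C.
By R18 (it has attribute V): it is held for review.
By R19 (it has marker M): it has attribute Z.
By R23 (it is in category K, it is in category G): it is within tolerance.
By R4 (it is in state C, it exceeds the weight limit): it has attribute Y.
By R6 (it is within tolerance): it is marked for recall.
By R9 (it has attribute Y): it is shipped.
By R14 (it is held for review): it satisfies condition T.
By R21 (it is shipped, it is marked for recall): it has marker H.
By R1 (it has marker H, it passes the pressure test): it is classified as F.
By R20 (it is classified as F, it passes the pressure test, it has attribute Z): it is from supplier B.
By R11 (it is from supplier B, it satisfies condition T): it requires rework.
By R8 (it requires rework, it has attribute J): it is anodized.

Yes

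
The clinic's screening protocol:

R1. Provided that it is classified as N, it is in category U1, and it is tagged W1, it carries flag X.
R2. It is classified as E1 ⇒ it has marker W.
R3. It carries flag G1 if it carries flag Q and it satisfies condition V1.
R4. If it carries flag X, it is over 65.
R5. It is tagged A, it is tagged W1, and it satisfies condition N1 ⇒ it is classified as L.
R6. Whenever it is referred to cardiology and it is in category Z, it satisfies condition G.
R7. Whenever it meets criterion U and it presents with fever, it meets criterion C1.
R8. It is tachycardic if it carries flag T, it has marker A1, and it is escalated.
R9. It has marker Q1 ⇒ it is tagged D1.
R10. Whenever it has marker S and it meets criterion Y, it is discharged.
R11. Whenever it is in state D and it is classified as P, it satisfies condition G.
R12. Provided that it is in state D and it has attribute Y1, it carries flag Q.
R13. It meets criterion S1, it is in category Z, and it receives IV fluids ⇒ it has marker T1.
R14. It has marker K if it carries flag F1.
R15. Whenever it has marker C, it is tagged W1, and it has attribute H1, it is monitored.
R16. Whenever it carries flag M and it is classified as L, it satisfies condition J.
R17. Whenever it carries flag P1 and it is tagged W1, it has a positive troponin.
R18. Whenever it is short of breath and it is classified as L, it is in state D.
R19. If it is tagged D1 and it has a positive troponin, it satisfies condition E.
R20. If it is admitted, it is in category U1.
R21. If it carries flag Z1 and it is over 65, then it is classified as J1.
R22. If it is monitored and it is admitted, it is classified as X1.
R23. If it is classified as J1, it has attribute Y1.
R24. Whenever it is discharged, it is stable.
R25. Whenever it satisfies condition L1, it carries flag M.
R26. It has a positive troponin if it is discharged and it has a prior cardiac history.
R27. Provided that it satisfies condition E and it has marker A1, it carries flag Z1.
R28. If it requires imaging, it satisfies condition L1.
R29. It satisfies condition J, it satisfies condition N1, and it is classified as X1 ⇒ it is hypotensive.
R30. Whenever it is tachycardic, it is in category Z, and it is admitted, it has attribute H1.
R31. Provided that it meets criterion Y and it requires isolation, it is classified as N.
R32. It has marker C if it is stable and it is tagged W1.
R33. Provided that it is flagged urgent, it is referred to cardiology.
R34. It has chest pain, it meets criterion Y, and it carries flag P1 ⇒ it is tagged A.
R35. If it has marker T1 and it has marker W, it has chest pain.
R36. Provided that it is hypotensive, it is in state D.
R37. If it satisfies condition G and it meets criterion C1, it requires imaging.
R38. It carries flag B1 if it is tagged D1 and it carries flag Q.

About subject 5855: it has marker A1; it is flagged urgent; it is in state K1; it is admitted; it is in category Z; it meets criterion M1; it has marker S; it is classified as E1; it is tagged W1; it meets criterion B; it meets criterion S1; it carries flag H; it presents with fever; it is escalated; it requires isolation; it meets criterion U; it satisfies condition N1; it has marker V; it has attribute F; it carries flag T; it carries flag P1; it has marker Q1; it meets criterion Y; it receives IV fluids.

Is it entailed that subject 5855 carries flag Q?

By R2 (it is classified as E1): it has marker W.
By R7 (it meets criterion U, it presents with fever): it meets criterion C1.
By R8 (it carries flag T, it has marker A1, it is escalated): it is tachycardic.
By R9 (it has marker Q1): it is tagged D1.
By R10 (it has marker S, it meets criterion Y): it is discharged.
By R13 (it meets criterion S1, it is in category Z, it receives IV fluids): it has marker T1.
By R17 (it carries flag P1, it is tagged W1): it has a positive troponin.
By R19 (it is tagged D1, it has a positive troponin): it satisfies condition E.
By R20 (it is admitted): it is in category U1.
By R24 (it is discharged): it is stable.
By R27 (it satisfies condition E, it has marker A1): it carries flag Z1.
By R30 (it is tachycardic, it is in category Z, it is admitted): it has attribute H1.
By R31 (it meets criterion Y, it requires isolation): it is classified as N.
By R32 (it is stable, it is tagged W1): it has marker C.
By R33 (it is flagged urgent): it is referred to cardiology.
By R35 (it has marker T1, it has marker W): it has chest pain.
By R1 (it is classified as N, it is in category U1, it is tagged W1): it carries flag X.
By R4 (it carries flag X): it is over 65.
By R6 (it is referred to cardiology, it is in category Z): it satisfies condition G.
By R15 (it has marker C, it is tagged W1, it has attribute H1): it is monitored.
By R21 (it carries flag Z1, it is over 65): it is classified as J1.
By R22 (it is monitored, it is admitted): it is classified as X1.
By R23 (it is classified as J1): it has attribute Y1.
By R34 (it has chest pain, it meets criterion Y, it carries flag P1): it is tagged A.
By R37 (it satisfies condition G, it meets criterion C1): it requires imaging.
By R5 (it is tagged A, it is tagged W1, it satisfies condition N1): it is classified as L.
By R28 (it requires imaging): it satisfies condition L1.
By R25 (it satisfies condition L1): it carries flag M.
By R16 (it carries flag M, it is classified as L): it satisfies condition J.
By R29 (it satisfies condition J, it satisfies condition N1, it is classified as X1): it is hypotensive.
By R36 (it is hypotensive): it is in state D.
By R12 (it is in state D, it has attribute Y1): it carries flag Q.

Yes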